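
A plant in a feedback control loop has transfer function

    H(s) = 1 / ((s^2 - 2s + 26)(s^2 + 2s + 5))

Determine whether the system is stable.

unstable

The poles can be read from the denominator factors: s = 1 ± 5j, -1 ± 2j.
Since the pole(s) at s = 1 + 5j, 1 - 5j lie in the right half-plane, the system is unstable.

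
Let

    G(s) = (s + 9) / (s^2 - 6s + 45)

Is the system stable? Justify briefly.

unstable

The poles can be read from the denominator factors: s = 3 ± 6j.
Since the pole(s) at s = 3 ± 6j lie in the right half-plane, the system is unstable.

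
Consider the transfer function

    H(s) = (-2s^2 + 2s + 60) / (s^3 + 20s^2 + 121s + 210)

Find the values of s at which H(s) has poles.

The poles are the roots of the denominator s^3 + 20s^2 + 121s + 210 = 0.
Trying s = -3: the polynomial evaluates to 0, so (s + 3) is a factor.
Dividing out leaves s^2 + 17s + 70 = 0.
Factoring the quadratic: (s + 10)(s + 7) = 0.

s = -3, -10, -7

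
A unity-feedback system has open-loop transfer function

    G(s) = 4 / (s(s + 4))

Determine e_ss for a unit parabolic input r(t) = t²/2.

e_ss = ∞

G(s) has one pole at the origin.
This is a Type 1 system; Ka = lim_{s→0} s^2·G(s) = 0, so the steady-state error for a parabola input is infinite.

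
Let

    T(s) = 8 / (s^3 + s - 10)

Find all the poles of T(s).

s = -1 ± 2j, 2

The poles are the roots of the denominator s^3 + s - 10 = 0.
Trying s = 2: the polynomial evaluates to 0, so (s - 2) is a factor.
Dividing out leaves s^2 + 2s + 5 = 0.
The quadratic formula then gives s = -1 ± 2j.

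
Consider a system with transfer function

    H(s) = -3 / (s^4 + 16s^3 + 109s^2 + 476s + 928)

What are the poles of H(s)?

s = -2 ± 5j, -8, -4

The poles are the roots of the denominator s^4 + 16s^3 + 109s^2 + 476s + 928 = 0.
Trying s = -8: the polynomial evaluates to 0, so (s + 8) is a factor.
Dividing out leaves s^3 + 8s^2 + 45s + 116 = 0.
This factors further as (s^2 + 4s + 29)(s + 4) = 0.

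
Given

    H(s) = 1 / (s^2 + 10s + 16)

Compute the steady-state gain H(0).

Set s = 0: H(0) = (1) / (16) = 1/16.

H(0) = 1/16 ≈ 0.06250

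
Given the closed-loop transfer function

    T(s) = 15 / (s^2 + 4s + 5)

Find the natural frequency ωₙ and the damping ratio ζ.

ωₙ ≈ 2.236 rad/s, ζ ≈ 0.8944

Compare the denominator to the standard form s^2 + 2ζωₙs + ωₙ².
ωₙ² = 5, so ωₙ = √5 ≈ 2.236 rad/s.
2ζωₙ = 4, so ζ = 4/(2·√5) ≈ 0.8944.
With ζ = 0.8944 the response is underdamped.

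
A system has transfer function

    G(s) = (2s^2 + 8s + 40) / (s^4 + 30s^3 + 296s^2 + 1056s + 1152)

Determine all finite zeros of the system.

Set the numerator to zero: 2s^2 + 8s + 40 = 0, i.e. 2·(s^2 + 4s + 20) = 0.
Factoring: (s^2 + 4s + 20) = 0.

s = -2 + 4j, -2 - 4j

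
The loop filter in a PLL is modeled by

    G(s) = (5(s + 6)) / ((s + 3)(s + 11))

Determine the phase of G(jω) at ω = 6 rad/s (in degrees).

∠G(j6) ≈ -47.05°

At s = j6: numerator = 30 + j30, denominator = -3 + j84.
∠G = ∠num − ∠den = 45° − (92.045°) = -47.05°.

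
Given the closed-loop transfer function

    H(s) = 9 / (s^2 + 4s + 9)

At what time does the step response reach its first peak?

Comparing s^2 + 4s + 9 to s^2 + 2ζωₙs + ωₙ²: ωₙ = 3 rad/s and ζ = 4/(2·3) ≈ 0.6667.
ζωₙ = 4/2 = 2, so ω_d = ωₙ√(1−ζ²) = √(ωₙ² − (ζωₙ)²) = √(9 − 2²) = √5 ≈ 2.236 rad/s.
t_p = π/ω_d = π/2.236 ≈ 1.405 s.

t_p ≈ 1.405 s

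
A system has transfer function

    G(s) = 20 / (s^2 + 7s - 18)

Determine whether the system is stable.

unstable

The denominator s^2 + 7s - 18 factors as (s - 2)(s + 9), giving poles at s = 2, -9.
Since the pole(s) at s = 2 lie in the right half-plane, the system is unstable.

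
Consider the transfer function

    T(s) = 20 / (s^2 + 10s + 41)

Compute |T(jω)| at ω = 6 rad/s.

Substitute s = j6: numerator = 20, denominator = 5 + j60.
|T(j6)| = |20| / |5 + j60| = 20 / 60.208 ≈ 0.3322.

|T(j6)| ≈ 0.3322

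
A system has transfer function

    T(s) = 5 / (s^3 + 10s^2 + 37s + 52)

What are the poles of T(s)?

The poles are the roots of the denominator s^3 + 10s^2 + 37s + 52 = 0.
Trying s = -4: the polynomial evaluates to 0, so (s + 4) is a factor.
Dividing out leaves s^2 + 6s + 13 = 0.
The quadratic formula then gives s = -3 ± 2j.

s = -3 + 2j, -3 - 2j, -4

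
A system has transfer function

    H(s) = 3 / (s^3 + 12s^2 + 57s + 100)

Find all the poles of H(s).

s = -4 ± 3j, -4

The poles are the roots of the denominator s^3 + 12s^2 + 57s + 100 = 0.
Trying s = -4: the polynomial evaluates to 0, so (s + 4) is a factor.
Dividing out leaves s^2 + 8s + 25 = 0.
The quadratic formula then gives s = -4 ± 3j.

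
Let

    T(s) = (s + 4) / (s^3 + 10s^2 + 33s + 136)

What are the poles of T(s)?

s = -1 + 4j, -1 - 4j, -8

The poles are the roots of the denominator s^3 + 10s^2 + 33s + 136 = 0.
Trying s = -8: the polynomial evaluates to 0, so (s + 8) is a factor.
Dividing out leaves s^2 + 2s + 17 = 0.
The quadratic formula then gives s = -1 ± 4j.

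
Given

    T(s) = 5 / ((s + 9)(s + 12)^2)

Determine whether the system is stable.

stable

The poles can be read from the denominator factors: s = -9, -12, -12.
Since all poles lie strictly in the left half-plane, the system is stable.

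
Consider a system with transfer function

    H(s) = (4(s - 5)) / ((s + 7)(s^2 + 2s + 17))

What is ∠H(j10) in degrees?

At s = j10: numerator = -20 + j40, denominator = -781 - j690.
∠H = ∠num − ∠den = 116.57° − (-138.54°) = 255.1°, which wraps to -104.9°.

∠H(j10) ≈ -104.9°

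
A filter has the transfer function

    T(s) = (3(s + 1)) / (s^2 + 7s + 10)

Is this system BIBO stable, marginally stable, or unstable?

stable

The denominator s^2 + 7s + 10 factors as (s + 2)(s + 5), giving poles at s = -2, -5.
Since all poles lie strictly in the left half-plane, the system is stable.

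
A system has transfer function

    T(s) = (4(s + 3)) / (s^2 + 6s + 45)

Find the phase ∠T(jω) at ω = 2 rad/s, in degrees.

At s = j2: numerator = 12 + j8, denominator = 41 + j12.
∠T = ∠num − ∠den = 33.690° − (16.314°) = 17.38°.

∠T(j2) ≈ 17.38°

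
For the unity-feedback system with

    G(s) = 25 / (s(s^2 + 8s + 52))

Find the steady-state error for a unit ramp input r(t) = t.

G(s) has one pole at the origin.
This is a Type 1 system. Kv = lim_{s→0} s·G(s) = 25/52.
e_ss = 1/Kv = 1/(25/52) = 52/25 ≈ 2.080.

e_ss = 2.080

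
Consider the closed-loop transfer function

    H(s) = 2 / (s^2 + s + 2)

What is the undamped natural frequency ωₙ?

Compare the denominator to the standard form s^2 + 2ζωₙs + ωₙ².
ωₙ² = 2, so ωₙ = √2 ≈ 1.414 rad/s.

ωₙ ≈ 1.414 rad/s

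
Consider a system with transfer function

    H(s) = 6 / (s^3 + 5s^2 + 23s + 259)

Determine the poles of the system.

s = 1 + 6j, 1 - 6j, -7

The poles are the roots of the denominator s^3 + 5s^2 + 23s + 259 = 0.
Trying s = -7: the polynomial evaluates to 0, so (s + 7) is a factor.
Dividing out leaves s^2 - 2s + 37 = 0.
The quadratic formula then gives s = 1 ± 6j.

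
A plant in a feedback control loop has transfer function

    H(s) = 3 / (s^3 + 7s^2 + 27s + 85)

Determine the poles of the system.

The poles are the roots of the denominator s^3 + 7s^2 + 27s + 85 = 0.
Trying s = -5: the polynomial evaluates to 0, so (s + 5) is a factor.
Dividing out leaves s^2 + 2s + 17 = 0.
The quadratic formula then gives s = -1 ± 4j.

s = -1 ± 4j, -5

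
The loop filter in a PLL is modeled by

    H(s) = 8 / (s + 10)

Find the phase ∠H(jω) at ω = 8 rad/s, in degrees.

At s = j8: numerator = 8, denominator = 10 + j8.
∠H = ∠num − ∠den = 0° − (38.660°) = -38.66°.

∠H(j8) ≈ -38.66°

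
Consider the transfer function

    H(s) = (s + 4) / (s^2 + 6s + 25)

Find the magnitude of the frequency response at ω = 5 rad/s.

Substitute s = j5: numerator = 4 + j5, denominator = j30.
|H(j5)| = |4 + j5| / |j30| = 6.4031 / 30 ≈ 0.2134.

|H(j5)| ≈ 0.2134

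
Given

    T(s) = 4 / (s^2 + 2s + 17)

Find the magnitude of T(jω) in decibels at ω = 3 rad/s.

|T(j3)|_dB ≈ -7.96 dB

Substitute s = j3: numerator = 4, denominator = 8 + j6.
|T(j3)| = |4| / |8 + j6| = 4 / 10 = 0.4000.
In decibels: 20·log₁₀(0.4000) ≈ -7.96 dB.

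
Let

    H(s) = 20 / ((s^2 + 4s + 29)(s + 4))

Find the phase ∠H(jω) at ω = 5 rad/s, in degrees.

∠H(j5) ≈ -130.0°

At s = j5: numerator = 20, denominator = -84 + j100.
∠H = ∠num − ∠den = 0° − (130.03°) = -130.0°.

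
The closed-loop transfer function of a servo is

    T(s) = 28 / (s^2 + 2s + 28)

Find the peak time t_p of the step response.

Comparing s^2 + 2s + 28 to s^2 + 2ζωₙs + ωₙ²: ωₙ = √28 ≈ 5.292 rad/s and ζ = 2/(2·√28) ≈ 0.1890.
ζωₙ = 2/2 = 1, so ω_d = ωₙ√(1−ζ²) = √(ωₙ² − (ζωₙ)²) = √(28 − 1²) = √27 ≈ 5.196 rad/s.
t_p = π/ω_d = π/5.196 ≈ 0.6046 s.

t_p ≈ 0.6046 s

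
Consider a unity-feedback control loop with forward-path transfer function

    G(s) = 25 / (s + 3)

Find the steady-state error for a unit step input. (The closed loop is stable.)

e_ss = 0.1071

G(s) has no poles at the origin.
This is a Type 0 system. Kp = lim_{s→0} G(s) = 25/3.
e_ss = 1/(1 + Kp) = 1/(1 + 25/3) = 3/28 ≈ 0.1071.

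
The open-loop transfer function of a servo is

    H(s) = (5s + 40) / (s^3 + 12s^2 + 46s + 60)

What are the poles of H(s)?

The poles are the roots of the denominator s^3 + 12s^2 + 46s + 60 = 0.
Trying s = -6: the polynomial evaluates to 0, so (s + 6) is a factor.
Dividing out leaves s^2 + 6s + 10 = 0.
The quadratic formula then gives s = -3 ± 1j.

s = -3 + j, -3 - j, -6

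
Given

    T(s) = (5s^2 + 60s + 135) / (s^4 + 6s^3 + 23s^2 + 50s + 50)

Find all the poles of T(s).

The poles are the roots of the denominator s^4 + 6s^3 + 23s^2 + 50s + 50 = 0.
No real roots exist; factor into two real quadratics: (s^2 + 2s + 10)(s^2 + 4s + 5) = 0.
Each quadratic gives a conjugate pair via the quadratic formula.

s = -1 ± 3j, -2 ± j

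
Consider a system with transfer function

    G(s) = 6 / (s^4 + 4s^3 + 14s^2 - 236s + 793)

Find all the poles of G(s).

s = 3 ± 2j, -5 ± 6j

The poles are the roots of the denominator s^4 + 4s^3 + 14s^2 - 236s + 793 = 0.
No real roots exist; factor into two real quadratics: (s^2 - 6s + 13)(s^2 + 10s + 61) = 0.
Each quadratic gives a conjugate pair via the quadratic formula.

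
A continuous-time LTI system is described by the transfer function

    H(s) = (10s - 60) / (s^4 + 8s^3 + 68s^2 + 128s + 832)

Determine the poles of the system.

The poles are the roots of the denominator s^4 + 8s^3 + 68s^2 + 128s + 832 = 0.
No real roots exist; factor into two real quadratics: (s^2 + 16)(s^2 + 8s + 52) = 0.
Each quadratic gives a conjugate pair via the quadratic formula.

s = 4j, -4j, -4 + 6j, -4 - 6j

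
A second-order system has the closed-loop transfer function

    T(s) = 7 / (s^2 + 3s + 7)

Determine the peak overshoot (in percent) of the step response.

Comparing s^2 + 3s + 7 to s^2 + 2ζωₙs + ωₙ²: ωₙ = √7 ≈ 2.646 rad/s and ζ = 3/(2·√7) ≈ 0.5669.
%OS = 100·exp(−πζ/√(1−ζ²)) = 100·exp(−π·0.5669/√(1−0.5669²)) ≈ 11.5%.

%OS ≈ 11.5%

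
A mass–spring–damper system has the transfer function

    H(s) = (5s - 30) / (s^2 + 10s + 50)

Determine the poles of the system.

The poles are the roots of the denominator s^2 + 10s + 50 = 0.
Using the quadratic formula: s = (-10 ± √(-100))/2 = -5 ± 5j.

s = -5 + 5j, -5 - 5j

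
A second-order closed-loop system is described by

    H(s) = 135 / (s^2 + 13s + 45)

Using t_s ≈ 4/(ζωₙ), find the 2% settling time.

Comparing s^2 + 13s + 45 to s^2 + 2ζωₙs + ωₙ²: ωₙ = √45 ≈ 6.708 rad/s and ζ = 13/(2·√45) ≈ 0.9690.
ζωₙ = 13/2 = 6.5, so t_s ≈ 4/(ζωₙ) = 4/6.5 ≈ 0.6154 s.

t_s ≈ 0.6154 s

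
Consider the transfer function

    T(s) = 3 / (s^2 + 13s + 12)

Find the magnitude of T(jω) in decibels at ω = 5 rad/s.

|T(j5)|_dB ≈ -26.9 dB

Substitute s = j5: numerator = 3, denominator = -13 + j65.
|T(j5)| = |3| / |-13 + j65| = 3 / 66.287 ≈ 0.04526.
In decibels: 20·log₁₀(0.04526) ≈ -26.9 dB.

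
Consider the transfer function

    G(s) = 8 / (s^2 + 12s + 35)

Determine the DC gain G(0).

Set s = 0: G(0) = (8) / (35) = 8/35.

G(0) = 8/35 ≈ 0.2286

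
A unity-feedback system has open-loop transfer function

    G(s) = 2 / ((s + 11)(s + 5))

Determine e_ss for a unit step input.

e_ss = 0.9649

G(s) has no poles at the origin.
This is a Type 0 system. Kp = lim_{s→0} G(s) = 2/55.
e_ss = 1/(1 + Kp) = 1/(1 + 2/55) = 55/57 ≈ 0.9649.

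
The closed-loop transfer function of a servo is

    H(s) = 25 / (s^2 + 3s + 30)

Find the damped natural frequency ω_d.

Comparing s^2 + 3s + 30 to s^2 + 2ζωₙs + ωₙ²: ωₙ = √30 ≈ 5.477 rad/s and ζ = 3/(2·√30) ≈ 0.2739.
ζωₙ = 3/2 = 1.5, so ω_d = ωₙ√(1−ζ²) = √(ωₙ² − (ζωₙ)²) = √(30 − 1.5²) = √27.75 ≈ 5.268 rad/s.

ω_d ≈ 5.268 rad/s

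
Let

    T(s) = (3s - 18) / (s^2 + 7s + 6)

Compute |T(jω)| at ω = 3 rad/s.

Substitute s = j3: numerator = -18 + j9, denominator = -3 + j21.
|T(j3)| = |-18 + j9| / |-3 + j21| = 20.125 / 21.213 ≈ 0.9487.

|T(j3)| ≈ 0.9487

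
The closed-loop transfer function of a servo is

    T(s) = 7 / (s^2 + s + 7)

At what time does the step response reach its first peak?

Comparing s^2 + s + 7 to s^2 + 2ζωₙs + ωₙ²: ωₙ = √7 ≈ 2.646 rad/s and ζ = 1/(2·√7) ≈ 0.1890.
ζωₙ = 1/2 = 0.5, so ω_d = ωₙ√(1−ζ²) = √(ωₙ² − (ζωₙ)²) = √(7 − 0.5²) = √6.75 ≈ 2.598 rad/s.
t_p = π/ω_d = π/2.598 ≈ 1.209 s.

t_p ≈ 1.209 s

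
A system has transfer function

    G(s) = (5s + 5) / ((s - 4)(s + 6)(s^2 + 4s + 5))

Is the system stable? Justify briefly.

The poles can be read from the denominator factors: s = 4, -6, -2 ± j.
Since the pole(s) at s = 4 lie in the right half-plane, the system is unstable.

unstable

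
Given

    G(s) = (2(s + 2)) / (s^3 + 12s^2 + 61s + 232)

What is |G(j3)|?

|G(j3)| ≈ 0.03619

Substitute s = j3: numerator = 4 + j6, denominator = 124 + j156.
|G(j3)| = |4 + j6| / |124 + j156| = 7.2111 / 199.28 ≈ 0.03619.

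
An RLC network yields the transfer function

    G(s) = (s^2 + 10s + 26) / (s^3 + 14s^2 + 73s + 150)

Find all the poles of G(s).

s = -4 + 3j, -4 - 3j, -6

The poles are the roots of the denominator s^3 + 14s^2 + 73s + 150 = 0.
Trying s = -6: the polynomial evaluates to 0, so (s + 6) is a factor.
Dividing out leaves s^2 + 8s + 25 = 0.
The quadratic formula then gives s = -4 ± 3j.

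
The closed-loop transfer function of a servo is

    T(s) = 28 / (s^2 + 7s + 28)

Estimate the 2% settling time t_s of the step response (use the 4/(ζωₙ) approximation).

Comparing s^2 + 7s + 28 to s^2 + 2ζωₙs + ωₙ²: ωₙ = √28 ≈ 5.292 rad/s and ζ = 7/(2·√28) ≈ 0.6614.
ζωₙ = 7/2 = 3.5, so t_s ≈ 4/(ζωₙ) = 4/3.5 ≈ 1.143 s.

t_s ≈ 1.143 s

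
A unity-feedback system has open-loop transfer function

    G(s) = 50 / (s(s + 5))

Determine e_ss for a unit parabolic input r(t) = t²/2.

G(s) has one pole at the origin.
This is a Type 1 system; Ka = lim_{s→0} s^2·G(s) = 0, so the steady-state error for a parabola input is infinite.

e_ss = ∞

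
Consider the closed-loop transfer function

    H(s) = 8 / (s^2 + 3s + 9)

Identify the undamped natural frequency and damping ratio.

Compare the denominator to the standard form s^2 + 2ζωₙs + ωₙ².
ωₙ² = 9, so ωₙ = 3 rad/s.
2ζωₙ = 3, so ζ = 3/(2·3) = 0.5.

ωₙ = 3 rad/s, ζ = 0.5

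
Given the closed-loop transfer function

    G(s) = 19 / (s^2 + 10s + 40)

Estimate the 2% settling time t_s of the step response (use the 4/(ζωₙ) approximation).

t_s ≈ 0.8000 s

Comparing s^2 + 10s + 40 to s^2 + 2ζωₙs + ωₙ²: ωₙ = √40 ≈ 6.325 rad/s and ζ = 10/(2·√40) ≈ 0.7906.
ζωₙ = 10/2 = 5, so t_s ≈ 4/(ζωₙ) = 4/5 = 0.8000 s.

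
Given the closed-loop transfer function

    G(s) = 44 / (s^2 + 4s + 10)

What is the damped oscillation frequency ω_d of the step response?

ω_d ≈ 2.449 rad/s

Comparing s^2 + 4s + 10 to s^2 + 2ζωₙs + ωₙ²: ωₙ = √10 ≈ 3.162 rad/s and ζ = 4/(2·√10) ≈ 0.6325.
ζωₙ = 4/2 = 2, so ω_d = ωₙ√(1−ζ²) = √(ωₙ² − (ζωₙ)²) = √(10 − 2²) = √6 ≈ 2.449 rad/s.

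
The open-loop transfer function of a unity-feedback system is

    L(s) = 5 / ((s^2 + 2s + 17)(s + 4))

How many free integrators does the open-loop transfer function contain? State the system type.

The denominator has no factor of s at the origin — no free integrator — so this is a Type 0 system.

Type 0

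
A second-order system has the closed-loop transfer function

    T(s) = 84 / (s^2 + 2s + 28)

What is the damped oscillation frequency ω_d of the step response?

Comparing s^2 + 2s + 28 to s^2 + 2ζωₙs + ωₙ²: ωₙ = √28 ≈ 5.292 rad/s and ζ = 2/(2·√28) ≈ 0.1890.
ζωₙ = 2/2 = 1, so ω_d = ωₙ√(1−ζ²) = √(ωₙ² − (ζωₙ)²) = √(28 − 1²) = √27 ≈ 5.196 rad/s.

ω_d ≈ 5.196 rad/s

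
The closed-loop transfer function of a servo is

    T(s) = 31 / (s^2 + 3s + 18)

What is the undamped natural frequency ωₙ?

ωₙ ≈ 4.243 rad/s

Compare the denominator to the standard form s^2 + 2ζωₙs + ωₙ².
ωₙ² = 18, so ωₙ = √18 ≈ 4.243 rad/s.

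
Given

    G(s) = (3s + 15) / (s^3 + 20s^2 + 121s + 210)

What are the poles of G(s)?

s = -10, -3, -7

The poles are the roots of the denominator s^3 + 20s^2 + 121s + 210 = 0.
Trying s = -10: the polynomial evaluates to 0, so (s + 10) is a factor.
Dividing out leaves s^2 + 10s + 21 = 0.
Factoring the quadratic: (s + 3)(s + 7) = 0.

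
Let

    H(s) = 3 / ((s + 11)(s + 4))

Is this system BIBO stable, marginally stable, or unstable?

stable

The poles can be read from the denominator factors: s = -11, -4.
Since all poles lie strictly in the left half-plane, the system is stable.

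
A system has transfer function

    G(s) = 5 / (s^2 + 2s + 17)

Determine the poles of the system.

The poles are the roots of the denominator s^2 + 2s + 17 = 0.
Using the quadratic formula: s = (-2 ± √(-64))/2 = -1 ± 4j.

s = -1 + 4j, -1 - 4j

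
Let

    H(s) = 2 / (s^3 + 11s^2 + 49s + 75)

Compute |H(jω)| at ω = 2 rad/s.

|H(j2)| ≈ 0.02101

Substitute s = j2: numerator = 2, denominator = 31 + j90.
|H(j2)| = |2| / |31 + j90| = 2 / 95.189 ≈ 0.02101.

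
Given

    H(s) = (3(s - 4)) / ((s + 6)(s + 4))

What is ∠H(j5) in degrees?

At s = j5: numerator = -12 + j15, denominator = -1 + j50.
∠H = ∠num − ∠den = 128.66° − (91.146°) = 37.51°.

∠H(j5) ≈ 37.51°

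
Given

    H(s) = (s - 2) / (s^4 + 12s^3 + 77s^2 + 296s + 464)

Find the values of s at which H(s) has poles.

The poles are the roots of the denominator s^4 + 12s^3 + 77s^2 + 296s + 464 = 0.
Trying s = -4: the polynomial evaluates to 0, so (s + 4) is a factor.
Dividing out leaves s^3 + 8s^2 + 45s + 116 = 0.
This factors further as (s^2 + 4s + 29)(s + 4) = 0.

s = -2 + 5j, -2 - 5j, -4, -4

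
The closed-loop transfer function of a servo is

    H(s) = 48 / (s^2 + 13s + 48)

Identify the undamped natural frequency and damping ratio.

Compare the denominator to the standard form s^2 + 2ζωₙs + ωₙ².
ωₙ² = 48, so ωₙ = √48 ≈ 6.928 rad/s.
2ζωₙ = 13, so ζ = 13/(2·√48) ≈ 0.9382.

ωₙ ≈ 6.928 rad/s, ζ ≈ 0.9382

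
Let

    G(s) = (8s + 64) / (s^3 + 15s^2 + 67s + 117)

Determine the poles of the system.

The poles are the roots of the denominator s^3 + 15s^2 + 67s + 117 = 0.
Trying s = -9: the polynomial evaluates to 0, so (s + 9) is a factor.
Dividing out leaves s^2 + 6s + 13 = 0.
The quadratic formula then gives s = -3 ± 2j.

s = -3 + 2j, -3 - 2j, -9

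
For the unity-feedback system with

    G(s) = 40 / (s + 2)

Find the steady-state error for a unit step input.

G(s) has no poles at the origin.
This is a Type 0 system. Kp = lim_{s→0} G(s) = 40/2 = 20.
e_ss = 1/(1 + Kp) = 1/(1 + 20) = 1/21 ≈ 0.04762.

e_ss = 0.04762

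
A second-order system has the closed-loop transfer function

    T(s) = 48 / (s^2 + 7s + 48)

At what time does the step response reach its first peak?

t_p ≈ 0.5254 s

Comparing s^2 + 7s + 48 to s^2 + 2ζωₙs + ωₙ²: ωₙ = √48 ≈ 6.928 rad/s and ζ = 7/(2·√48) ≈ 0.5052.
ζωₙ = 7/2 = 3.5, so ω_d = ωₙ√(1−ζ²) = √(ωₙ² − (ζωₙ)²) = √(48 − 3.5²) = √35.75 ≈ 5.979 rad/s.
t_p = π/ω_d = π/5.979 ≈ 0.5254 s.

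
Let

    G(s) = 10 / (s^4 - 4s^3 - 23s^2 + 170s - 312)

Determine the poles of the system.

s = 3 + 2j, 3 - 2j, -6, 4

The poles are the roots of the denominator s^4 - 4s^3 - 23s^2 + 170s - 312 = 0.
Trying s = -6: the polynomial evaluates to 0, so (s + 6) is a factor.
Dividing out leaves s^3 - 10s^2 + 37s - 52 = 0.
This factors further as (s^2 - 6s + 13)(s - 4) = 0.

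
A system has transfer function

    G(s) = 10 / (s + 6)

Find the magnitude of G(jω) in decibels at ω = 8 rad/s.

|G(j8)|_dB ≈ 0 dB

Substitute s = j8: numerator = 10, denominator = 6 + j8.
|G(j8)| = |10| / |6 + j8| = 10 / 10 = 1.
In decibels: 20·log₁₀(1) ≈ 0 dB.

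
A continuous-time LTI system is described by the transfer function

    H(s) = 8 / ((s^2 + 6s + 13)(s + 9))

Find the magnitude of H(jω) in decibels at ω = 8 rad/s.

|H(j8)|_dB ≈ -40.5 dB

Substitute s = j8: numerator = 8, denominator = -843 + j24.
|H(j8)| = |8| / |-843 + j24| = 8 / 843.34 ≈ 0.009486.
In decibels: 20·log₁₀(0.009486) ≈ -40.5 dB.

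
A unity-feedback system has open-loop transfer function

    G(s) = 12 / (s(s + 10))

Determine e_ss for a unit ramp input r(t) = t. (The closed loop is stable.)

G(s) has one pole at the origin.
This is a Type 1 system. Kv = lim_{s→0} s·G(s) = 12/10 = 6/5.
e_ss = 1/Kv = 1/(6/5) = 5/6 ≈ 0.8333.

e_ss = 0.8333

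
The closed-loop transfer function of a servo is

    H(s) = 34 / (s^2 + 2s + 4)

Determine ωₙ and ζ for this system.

Compare the denominator to the standard form s^2 + 2ζωₙs + ωₙ².
ωₙ² = 4, so ωₙ = 2 rad/s.
2ζωₙ = 2, so ζ = 2/(2·2) = 0.5.

ωₙ = 2 rad/s, ζ = 0.5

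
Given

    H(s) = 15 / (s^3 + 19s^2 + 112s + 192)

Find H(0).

Set s = 0: H(0) = (15) / (192) = 5/64.

H(0) = 5/64 ≈ 0.07812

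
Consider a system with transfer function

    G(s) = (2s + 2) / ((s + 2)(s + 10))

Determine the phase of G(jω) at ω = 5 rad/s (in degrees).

∠G(j5) ≈ -16.07°

At s = j5: numerator = 2 + j10, denominator = -5 + j60.
∠G = ∠num − ∠den = 78.690° − (94.764°) = -16.07°.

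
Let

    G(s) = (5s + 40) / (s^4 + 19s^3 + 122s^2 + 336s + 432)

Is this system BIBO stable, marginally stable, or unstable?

stable

The denominator s^4 + 19s^3 + 122s^2 + 336s + 432 factors as (s + 9)(s^2 + 4s + 8)(s + 6), giving poles at s = -9, -2 + 2j, -2 - 2j, -6.
Since all poles lie strictly in the left half-plane, the system is stable.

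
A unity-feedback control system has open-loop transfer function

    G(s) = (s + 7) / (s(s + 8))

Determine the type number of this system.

Type 1

The denominator has 1 factor of s at the origin (free integrator), so this is a Type 1 system.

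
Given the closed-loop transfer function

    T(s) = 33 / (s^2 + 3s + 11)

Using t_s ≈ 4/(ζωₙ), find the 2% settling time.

Comparing s^2 + 3s + 11 to s^2 + 2ζωₙs + ωₙ²: ωₙ = √11 ≈ 3.317 rad/s and ζ = 3/(2·√11) ≈ 0.4523.
ζωₙ = 3/2 = 1.5, so t_s ≈ 4/(ζωₙ) = 4/1.5 ≈ 2.667 s.

t_s ≈ 2.667 s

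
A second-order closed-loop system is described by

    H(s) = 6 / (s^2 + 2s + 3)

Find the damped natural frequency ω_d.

Comparing s^2 + 2s + 3 to s^2 + 2ζωₙs + ωₙ²: ωₙ = √3 ≈ 1.732 rad/s and ζ = 2/(2·√3) ≈ 0.5774.
ζωₙ = 2/2 = 1, so ω_d = ωₙ√(1−ζ²) = √(ωₙ² − (ζωₙ)²) = √(3 − 1²) = √2 ≈ 1.414 rad/s.

ω_d ≈ 1.414 rad/s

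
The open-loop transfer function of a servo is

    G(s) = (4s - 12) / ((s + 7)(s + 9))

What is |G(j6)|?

Substitute s = j6: numerator = -12 + j24, denominator = 27 + j96.
|G(j6)| = |-12 + j24| / |27 + j96| = 26.833 / 99.725 ≈ 0.2691.

|G(j6)| ≈ 0.2691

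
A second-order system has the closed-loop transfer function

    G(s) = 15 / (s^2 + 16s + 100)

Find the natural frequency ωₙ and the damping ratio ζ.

Compare the denominator to the standard form s^2 + 2ζωₙs + ωₙ².
ωₙ² = 100, so ωₙ = 10 rad/s.
2ζωₙ = 16, so ζ = 16/(2·10) = 0.8.
With ζ = 0.8 the response is underdamped.

ωₙ = 10 rad/s, ζ = 0.8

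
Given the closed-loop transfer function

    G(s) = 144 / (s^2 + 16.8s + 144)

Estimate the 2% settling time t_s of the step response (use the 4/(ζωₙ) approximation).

t_s ≈ 0.4762 s

Comparing s^2 + 16.8s + 144 to s^2 + 2ζωₙs + ωₙ²: ωₙ = 12 rad/s and ζ = 16.8/(2·12) = 0.7.
ζωₙ = 16.8/2 = 8.4, so t_s ≈ 4/(ζωₙ) = 4/8.4 ≈ 0.4762 s.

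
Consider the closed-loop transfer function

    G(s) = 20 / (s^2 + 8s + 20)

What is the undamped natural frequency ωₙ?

ωₙ ≈ 4.472 rad/s

Compare the denominator to the standard form s^2 + 2ζωₙs + ωₙ².
ωₙ² = 20, so ωₙ = √20 ≈ 4.472 rad/s.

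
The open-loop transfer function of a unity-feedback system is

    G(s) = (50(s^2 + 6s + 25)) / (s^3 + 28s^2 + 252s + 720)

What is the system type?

The denominator has no factor of s at the origin — no free integrator — so this is a Type 0 system.

Type 0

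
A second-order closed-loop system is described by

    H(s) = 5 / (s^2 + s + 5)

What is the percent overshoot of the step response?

%OS ≈ 48.6%

Comparing s^2 + s + 5 to s^2 + 2ζωₙs + ωₙ²: ωₙ = √5 ≈ 2.236 rad/s and ζ = 1/(2·√5) ≈ 0.2236.
%OS = 100·exp(−πζ/√(1−ζ²)) = 100·exp(−π·0.2236/√(1−0.2236²)) ≈ 48.6%.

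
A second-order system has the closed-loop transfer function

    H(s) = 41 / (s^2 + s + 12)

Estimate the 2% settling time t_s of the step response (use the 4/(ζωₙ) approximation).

t_s ≈ 8 s

Comparing s^2 + s + 12 to s^2 + 2ζωₙs + ωₙ²: ωₙ = √12 ≈ 3.464 rad/s and ζ = 1/(2·√12) ≈ 0.1443.
ζωₙ = 1/2 = 0.5, so t_s ≈ 4/(ζωₙ) = 4/0.5 = 8 s.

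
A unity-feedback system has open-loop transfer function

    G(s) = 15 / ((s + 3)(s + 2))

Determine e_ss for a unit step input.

e_ss = 0.2857

G(s) has no poles at the origin.
This is a Type 0 system. Kp = lim_{s→0} G(s) = 15/6 = 5/2.
e_ss = 1/(1 + Kp) = 1/(1 + 5/2) = 2/7 ≈ 0.2857.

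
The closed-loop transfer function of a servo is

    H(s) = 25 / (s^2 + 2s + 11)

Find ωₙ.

ωₙ ≈ 3.317 rad/s

Compare the denominator to the standard form s^2 + 2ζωₙs + ωₙ².
ωₙ² = 11, so ωₙ = √11 ≈ 3.317 rad/s.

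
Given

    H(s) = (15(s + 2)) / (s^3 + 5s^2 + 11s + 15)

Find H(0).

Set s = 0: H(0) = (30) / (15) = 2.

H(0) = 2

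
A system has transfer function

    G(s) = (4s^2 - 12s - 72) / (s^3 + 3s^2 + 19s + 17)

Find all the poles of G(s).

s = -1 ± 4j, -1

The poles are the roots of the denominator s^3 + 3s^2 + 19s + 17 = 0.
Trying s = -1: the polynomial evaluates to 0, so (s + 1) is a factor.
Dividing out leaves s^2 + 2s + 17 = 0.
The quadratic formula then gives s = -1 ± 4j.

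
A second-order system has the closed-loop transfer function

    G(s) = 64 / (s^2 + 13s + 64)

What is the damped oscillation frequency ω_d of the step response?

ω_d ≈ 4.664 rad/s

Comparing s^2 + 13s + 64 to s^2 + 2ζωₙs + ωₙ²: ωₙ = 8 rad/s and ζ = 13/(2·8) = 0.8125.
ζωₙ = 13/2 = 6.5, so ω_d = ωₙ√(1−ζ²) = √(ωₙ² − (ζωₙ)²) = √(64 − 6.5²) = √21.75 ≈ 4.664 rad/s.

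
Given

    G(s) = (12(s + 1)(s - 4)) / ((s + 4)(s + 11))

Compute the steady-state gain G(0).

G(0) = -12/11 ≈ -1.091

At s = 0 each factor (s + a) contributes a and each (s^2 + bs + c) contributes c.
G(0) = 12·(1) · (-4) / ((4) · (11)) = -48/44 = -12/11.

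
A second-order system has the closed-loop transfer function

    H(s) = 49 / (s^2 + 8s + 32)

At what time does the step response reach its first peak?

t_p ≈ 0.7854 s

Comparing s^2 + 8s + 32 to s^2 + 2ζωₙs + ωₙ²: ωₙ = √32 ≈ 5.657 rad/s and ζ = 8/(2·√32) ≈ 0.7071.
ζωₙ = 8/2 = 4, so ω_d = ωₙ√(1−ζ²) = √(ωₙ² − (ζωₙ)²) = √(32 − 4²) = √16 = 4 rad/s.
t_p = π/ω_d = π/4 ≈ 0.7854 s.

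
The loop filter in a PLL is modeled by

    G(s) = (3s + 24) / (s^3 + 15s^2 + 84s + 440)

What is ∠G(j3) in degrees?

At s = j3: numerator = 24 + j9, denominator = 305 + j225.
∠G = ∠num − ∠den = 20.556° − (36.416°) = -15.86°.

∠G(j3) ≈ -15.86°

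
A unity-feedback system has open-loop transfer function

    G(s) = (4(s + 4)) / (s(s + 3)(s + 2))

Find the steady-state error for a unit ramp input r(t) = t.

e_ss = 0.3750

G(s) has one pole at the origin.
This is a Type 1 system. Kv = lim_{s→0} s·G(s) = 16/6 = 8/3.
e_ss = 1/Kv = 1/(8/3) = 3/8 ≈ 0.3750.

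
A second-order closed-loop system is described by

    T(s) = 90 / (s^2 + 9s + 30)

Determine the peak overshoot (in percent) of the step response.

Comparing s^2 + 9s + 30 to s^2 + 2ζωₙs + ωₙ²: ωₙ = √30 ≈ 5.477 rad/s and ζ = 9/(2·√30) ≈ 0.8216.
%OS = 100·exp(−πζ/√(1−ζ²)) = 100·exp(−π·0.8216/√(1−0.8216²)) ≈ 1.08%.

%OS ≈ 1.08%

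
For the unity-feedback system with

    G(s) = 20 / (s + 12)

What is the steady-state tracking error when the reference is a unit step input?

e_ss = 0.3750

G(s) has no poles at the origin.
This is a Type 0 system. Kp = lim_{s→0} G(s) = 20/12 = 5/3.
e_ss = 1/(1 + Kp) = 1/(1 + 5/3) = 3/8 ≈ 0.3750.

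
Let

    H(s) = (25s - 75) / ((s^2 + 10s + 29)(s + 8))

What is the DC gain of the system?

Set s = 0: H(0) = (-75) / (232) = -75/232.

H(0) = -75/232 ≈ -0.3233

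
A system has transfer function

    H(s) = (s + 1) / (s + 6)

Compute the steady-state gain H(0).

H(0) = 1/6 ≈ 0.1667

At s = 0 each factor (s + a) contributes a and each (s^2 + bs + c) contributes c.
H(0) = 1·(1) / ((6)) = 1/6 = 1/6.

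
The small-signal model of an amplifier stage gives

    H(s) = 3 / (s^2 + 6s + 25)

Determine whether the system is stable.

stable

The denominator s^2 + 6s + 25 factors as (s^2 + 6s + 25), giving poles at s = -3 + 4j, -3 - 4j.
Since all poles lie strictly in the left half-plane, the system is stable.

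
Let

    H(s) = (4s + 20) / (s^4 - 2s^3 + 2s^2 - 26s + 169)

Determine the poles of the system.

s = 3 ± 2j, -2 ± 3j

The poles are the roots of the denominator s^4 - 2s^3 + 2s^2 - 26s + 169 = 0.
No real roots exist; factor into two real quadratics: (s^2 - 6s + 13)(s^2 + 4s + 13) = 0.
Each quadratic gives a conjugate pair via the quadratic formula.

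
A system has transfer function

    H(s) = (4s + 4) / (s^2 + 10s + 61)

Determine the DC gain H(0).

Set s = 0: H(0) = (4) / (61) = 4/61.

H(0) = 4/61 ≈ 0.06557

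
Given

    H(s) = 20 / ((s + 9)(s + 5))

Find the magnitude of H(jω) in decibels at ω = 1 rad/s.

Substitute s = j1: numerator = 20, denominator = 44 + j14.
|H(j1)| = |20| / |44 + j14| = 20 / 46.174 ≈ 0.4331.
In decibels: 20·log₁₀(0.4331) ≈ -7.27 dB.

|H(j1)|_dB ≈ -7.27 dB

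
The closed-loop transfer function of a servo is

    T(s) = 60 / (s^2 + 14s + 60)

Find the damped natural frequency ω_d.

ω_d ≈ 3.317 rad/s

Comparing s^2 + 14s + 60 to s^2 + 2ζωₙs + ωₙ²: ωₙ = √60 ≈ 7.746 rad/s and ζ = 14/(2·√60) ≈ 0.9037.
ζωₙ = 14/2 = 7, so ω_d = ωₙ√(1−ζ²) = √(ωₙ² − (ζωₙ)²) = √(60 − 7²) = √11 ≈ 3.317 rad/s.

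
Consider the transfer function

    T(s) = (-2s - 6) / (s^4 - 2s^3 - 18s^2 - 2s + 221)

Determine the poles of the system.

The poles are the roots of the denominator s^4 - 2s^3 - 18s^2 - 2s + 221 = 0.
No real roots exist; factor into two real quadratics: (s^2 - 8s + 17)(s^2 + 6s + 13) = 0.
Each quadratic gives a conjugate pair via the quadratic formula.

s = 4 + j, 4 - j, -3 + 2j, -3 - 2j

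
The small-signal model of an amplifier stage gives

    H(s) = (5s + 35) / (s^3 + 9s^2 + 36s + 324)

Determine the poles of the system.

The poles are the roots of the denominator s^3 + 9s^2 + 36s + 324 = 0.
Trying s = -9: the polynomial evaluates to 0, so (s + 9) is a factor.
Dividing out leaves s^2 + 36 = 0.
The quadratic formula then gives s = 0 ± 6j.

s = ±6j, -9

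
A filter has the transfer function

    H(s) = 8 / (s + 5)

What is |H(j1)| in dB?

|H(j1)|_dB ≈ 3.91 dB

Substitute s = j1: numerator = 8, denominator = 5 + j1.
|H(j1)| = |8| / |5 + j1| = 8 / 5.0990 ≈ 1.569.
In decibels: 20·log₁₀(1.569) ≈ 3.91 dB.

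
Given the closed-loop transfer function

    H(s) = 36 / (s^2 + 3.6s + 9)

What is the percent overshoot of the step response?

%OS ≈ 9.48%

Comparing s^2 + 3.6s + 9 to s^2 + 2ζωₙs + ωₙ²: ωₙ = 3 rad/s and ζ = 3.6/(2·3) = 0.6.
%OS = 100·exp(−πζ/√(1−ζ²)) = 100·exp(−π·0.6/√(1−0.6²)) ≈ 9.48%.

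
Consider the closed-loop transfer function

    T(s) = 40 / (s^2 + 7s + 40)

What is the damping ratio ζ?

Compare the denominator to the standard form s^2 + 2ζωₙs + ωₙ².
ωₙ² = 40, so ωₙ = √40 ≈ 6.325 rad/s.
2ζωₙ = 7, so ζ = 7/(2·√40) ≈ 0.5534.

ζ ≈ 0.5534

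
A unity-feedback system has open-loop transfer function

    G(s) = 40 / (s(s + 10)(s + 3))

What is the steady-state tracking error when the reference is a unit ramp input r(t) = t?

e_ss = 0.7500

G(s) has one pole at the origin.
This is a Type 1 system. Kv = lim_{s→0} s·G(s) = 40/30 = 4/3.
e_ss = 1/Kv = 1/(4/3) = 3/4 ≈ 0.7500.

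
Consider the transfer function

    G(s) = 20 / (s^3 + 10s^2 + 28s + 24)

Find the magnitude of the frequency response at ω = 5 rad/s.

|G(j5)| ≈ 0.08830

Substitute s = j5: numerator = 20, denominator = -226 + j15.
|G(j5)| = |20| / |-226 + j15| = 20 / 226.50 ≈ 0.08830.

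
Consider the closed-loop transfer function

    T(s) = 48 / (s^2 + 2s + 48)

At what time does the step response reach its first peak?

Comparing s^2 + 2s + 48 to s^2 + 2ζωₙs + ωₙ²: ωₙ = √48 ≈ 6.928 rad/s and ζ = 2/(2·√48) ≈ 0.1443.
ζωₙ = 2/2 = 1, so ω_d = ωₙ√(1−ζ²) = √(ωₙ² − (ζωₙ)²) = √(48 − 1²) = √47 ≈ 6.856 rad/s.
t_p = π/ω_d = π/6.856 ≈ 0.4582 s.

t_p ≈ 0.4582 s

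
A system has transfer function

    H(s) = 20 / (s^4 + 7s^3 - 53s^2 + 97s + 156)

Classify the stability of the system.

unstable

The denominator s^4 + 7s^3 - 53s^2 + 97s + 156 factors as (s + 1)(s + 12)(s^2 - 6s + 13), giving poles at s = -1, -12, 3 ± 2j.
Since the pole(s) at s = 3 ± 2j lie in the right half-plane, the system is unstable.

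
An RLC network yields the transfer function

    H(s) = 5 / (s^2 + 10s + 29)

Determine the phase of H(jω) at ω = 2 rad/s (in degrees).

∠H(j2) ≈ -38.66°

At s = j2: numerator = 5, denominator = 25 + j20.
∠H = ∠num − ∠den = 0° − (38.660°) = -38.66°.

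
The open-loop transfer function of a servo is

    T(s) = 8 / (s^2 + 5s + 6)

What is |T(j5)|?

Substitute s = j5: numerator = 8, denominator = -19 + j25.
|T(j5)| = |8| / |-19 + j25| = 8 / 31.401 ≈ 0.2548.

|T(j5)| ≈ 0.2548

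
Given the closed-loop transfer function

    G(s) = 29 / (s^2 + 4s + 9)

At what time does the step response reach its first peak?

Comparing s^2 + 4s + 9 to s^2 + 2ζωₙs + ωₙ²: ωₙ = 3 rad/s and ζ = 4/(2·3) ≈ 0.6667.
ζωₙ = 4/2 = 2, so ω_d = ωₙ√(1−ζ²) = √(ωₙ² − (ζωₙ)²) = √(9 − 2²) = √5 ≈ 2.236 rad/s.
t_p = π/ω_d = π/2.236 ≈ 1.405 s.

t_p ≈ 1.405 s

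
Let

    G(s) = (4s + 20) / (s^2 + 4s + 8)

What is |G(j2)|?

|G(j2)| ≈ 2.408

Substitute s = j2: numerator = 20 + j8, denominator = 4 + j8.
|G(j2)| = |20 + j8| / |4 + j8| = 21.541 / 8.9443 ≈ 2.408.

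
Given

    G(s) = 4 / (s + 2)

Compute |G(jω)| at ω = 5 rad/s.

Substitute s = j5: numerator = 4, denominator = 2 + j5.
|G(j5)| = |4| / |2 + j5| = 4 / 5.3852 ≈ 0.7428.

|G(j5)| ≈ 0.7428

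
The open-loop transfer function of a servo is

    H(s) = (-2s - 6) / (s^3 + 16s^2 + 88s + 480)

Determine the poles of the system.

The poles are the roots of the denominator s^3 + 16s^2 + 88s + 480 = 0.
Trying s = -12: the polynomial evaluates to 0, so (s + 12) is a factor.
Dividing out leaves s^2 + 4s + 40 = 0.
The quadratic formula then gives s = -2 ± 6j.

s = -2 + 6j, -2 - 6j, -12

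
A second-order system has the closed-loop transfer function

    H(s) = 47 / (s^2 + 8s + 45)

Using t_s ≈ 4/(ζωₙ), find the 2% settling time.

t_s ≈ 1 s

Comparing s^2 + 8s + 45 to s^2 + 2ζωₙs + ωₙ²: ωₙ = √45 ≈ 6.708 rad/s and ζ = 8/(2·√45) ≈ 0.5963.
ζωₙ = 8/2 = 4, so t_s ≈ 4/(ζωₙ) = 4/4 = 1 s.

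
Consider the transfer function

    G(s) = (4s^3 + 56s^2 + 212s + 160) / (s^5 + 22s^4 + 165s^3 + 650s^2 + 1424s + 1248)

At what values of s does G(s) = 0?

Set the numerator to zero: 4s^3 + 56s^2 + 212s + 160 = 0, i.e. 4·(s^3 + 14s^2 + 53s + 40) = 0.
Factoring: (s + 8)(s + 1)(s + 5) = 0.

s = -8, -1, -5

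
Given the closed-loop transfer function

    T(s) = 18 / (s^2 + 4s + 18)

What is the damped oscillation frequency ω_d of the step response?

ω_d ≈ 3.742 rad/s

Comparing s^2 + 4s + 18 to s^2 + 2ζωₙs + ωₙ²: ωₙ = √18 ≈ 4.243 rad/s and ζ = 4/(2·√18) ≈ 0.4714.
ζωₙ = 4/2 = 2, so ω_d = ωₙ√(1−ζ²) = √(ωₙ² − (ζωₙ)²) = √(18 − 2²) = √14 ≈ 3.742 rad/s.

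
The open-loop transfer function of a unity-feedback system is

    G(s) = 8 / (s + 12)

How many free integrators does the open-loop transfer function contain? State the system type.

Type 0

The denominator has no factor of s at the origin — no free integrator — so this is a Type 0 system.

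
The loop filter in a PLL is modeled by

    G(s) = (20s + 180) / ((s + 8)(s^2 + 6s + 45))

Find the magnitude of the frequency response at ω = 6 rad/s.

Substitute s = j6: numerator = 180 + j120, denominator = -144 + j342.
|G(j6)| = |180 + j120| / |-144 + j342| = 216.33 / 371.08 ≈ 0.5830.

|G(j6)| ≈ 0.5830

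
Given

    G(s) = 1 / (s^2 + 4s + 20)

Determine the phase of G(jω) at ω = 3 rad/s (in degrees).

At s = j3: numerator = 1, denominator = 11 + j12.
∠G = ∠num − ∠den = 0° − (47.490°) = -47.49°.

∠G(j3) ≈ -47.49°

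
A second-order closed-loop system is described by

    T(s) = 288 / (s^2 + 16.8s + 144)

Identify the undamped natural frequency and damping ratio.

ωₙ = 12 rad/s, ζ = 0.7

Compare the denominator to the standard form s^2 + 2ζωₙs + ωₙ².
ωₙ² = 144, so ωₙ = 12 rad/s.
2ζωₙ = 16.8, so ζ = 16.8/(2·12) = 0.7.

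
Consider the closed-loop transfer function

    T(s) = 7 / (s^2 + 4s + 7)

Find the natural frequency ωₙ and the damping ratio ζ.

Compare the denominator to the standard form s^2 + 2ζωₙs + ωₙ².
ωₙ² = 7, so ωₙ = √7 ≈ 2.646 rad/s.
2ζωₙ = 4, so ζ = 4/(2·√7) ≈ 0.7559.
With ζ = 0.7559 the response is underdamped.

ωₙ ≈ 2.646 rad/s, ζ ≈ 0.7559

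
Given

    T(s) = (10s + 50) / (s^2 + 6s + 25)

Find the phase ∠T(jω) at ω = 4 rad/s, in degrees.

At s = j4: numerator = 50 + j40, denominator = 9 + j24.
∠T = ∠num − ∠den = 38.660° − (69.444°) = -30.78°.

∠T(j4) ≈ -30.78°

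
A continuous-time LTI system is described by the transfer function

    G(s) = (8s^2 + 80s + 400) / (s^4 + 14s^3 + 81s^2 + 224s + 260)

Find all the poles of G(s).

s = -3 ± 2j, -4 ± 2j

The poles are the roots of the denominator s^4 + 14s^3 + 81s^2 + 224s + 260 = 0.
No real roots exist; factor into two real quadratics: (s^2 + 6s + 13)(s^2 + 8s + 20) = 0.
Each quadratic gives a conjugate pair via the quadratic formula.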